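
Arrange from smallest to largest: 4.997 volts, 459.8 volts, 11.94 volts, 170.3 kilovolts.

4.997 volts = 4.997 volts
459.8 volts = 459.8 volts
11.94 volts = 11.94 volts
170.3 kilovolts = 170300 volts

4.997 volts < 11.94 volts < 459.8 volts < 170.3 kilovolts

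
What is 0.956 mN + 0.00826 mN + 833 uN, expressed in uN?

1797.26 uN

In uN:
  0.956 mN = 0.956 × 10^3 uN = 956
  0.00826 mN = 0.00826 × 10^3 uN = 8.26
  833 uN → 833
Sum: 956 + 8.26 + 833 = 1797.26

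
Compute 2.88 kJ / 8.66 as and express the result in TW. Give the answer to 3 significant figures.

333000000 TW

(2.88e3) / (8.66e-18) = 0.33256e21 W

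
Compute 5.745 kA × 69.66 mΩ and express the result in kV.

0.4001967 kV

5.745 × 10³ × 69.66 × 10⁻³ = 400.1967 V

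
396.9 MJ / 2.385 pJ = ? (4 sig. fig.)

(396.9e6) / (2.385e-12) = 166.42e18

166400000000000000000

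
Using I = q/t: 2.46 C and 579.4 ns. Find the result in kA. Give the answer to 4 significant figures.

(2.46) / (579.4 × 10^-9) = 0.00424577 × 10^9 A

4246 kA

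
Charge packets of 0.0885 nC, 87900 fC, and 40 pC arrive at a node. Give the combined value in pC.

In pC:
  0.0885 nC = 0.0885e3 pC = 88.5
  87900 fC = 87900e-3 pC = 87.9
  40 pC → 40
Sum: 88.5 + 87.9 + 40 = 216.4

216.4 pC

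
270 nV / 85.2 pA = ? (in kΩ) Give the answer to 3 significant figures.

(270 × 10^-9) / (85.2 × 10^-12) = 3.169 × 10^3 Ω

3.17 kΩ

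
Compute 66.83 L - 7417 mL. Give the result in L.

59.413 L

In L:
  66.83 L → 66.83
  7417 mL = 7417 × 10^-3 L = 7.417
Difference: 66.83 - 7.417 = 59.413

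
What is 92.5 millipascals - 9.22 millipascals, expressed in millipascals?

83.28 millipascals

In millipascals:
  92.5 millipascals → 92.5
  9.22 millipascals → 9.22
Difference: 92.5 - 9.22 = 83.28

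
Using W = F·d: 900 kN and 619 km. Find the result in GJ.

900e3 × 619e3 = 557100e6 J

557.1 GJ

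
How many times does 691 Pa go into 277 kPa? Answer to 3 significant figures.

401

(277 × 10³) / (691) = 0.4009 × 10³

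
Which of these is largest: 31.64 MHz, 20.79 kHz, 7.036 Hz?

31.64 MHz

31.64 MHz = 31640000 Hz
20.79 kHz = 20790 Hz
7.036 Hz = 7.036 Hz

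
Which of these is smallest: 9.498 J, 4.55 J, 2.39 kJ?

4.55 J

9.498 J = 9.498 J
4.55 J = 4.55 J
2.39 kJ = 2390 J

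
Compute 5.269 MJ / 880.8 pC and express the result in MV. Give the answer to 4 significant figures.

5982000000 MV

(5.269 × 10^6) / (880.8 × 10^-12) = 0.00598206 × 10^18 V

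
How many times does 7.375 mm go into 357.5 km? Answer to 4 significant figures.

(357.5 × 10³) / (7.375 × 10⁻³) = 48.475 × 10⁶

48470000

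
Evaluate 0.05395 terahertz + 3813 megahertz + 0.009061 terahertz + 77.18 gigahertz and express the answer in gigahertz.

In gigahertz:
  0.05395 terahertz = 0.05395 × 10³ gigahertz = 53.95
  3813 megahertz = 3813 × 10⁻³ gigahertz = 3.813
  0.009061 terahertz = 0.009061 × 10³ gigahertz = 9.061
  77.18 gigahertz → 77.18
Sum: 53.95 + 3.813 + 9.061 + 77.18 = 144.004

144.004 gigahertz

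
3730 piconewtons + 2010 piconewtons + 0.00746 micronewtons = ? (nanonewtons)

In nanonewtons:
  3730 piconewtons = 3730 × 10^-3 nanonewtons = 3.73
  2010 piconewtons = 2010 × 10^-3 nanonewtons = 2.01
  0.00746 micronewtons = 0.00746 × 10^3 nanonewtons = 7.46
Sum: 3.73 + 2.01 + 7.46 = 13.2

13.2 nanonewtons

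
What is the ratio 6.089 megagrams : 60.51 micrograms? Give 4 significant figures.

(6.089 × 10^6) / (60.51 × 10^-6) = 0.10063 × 10^12

100600000000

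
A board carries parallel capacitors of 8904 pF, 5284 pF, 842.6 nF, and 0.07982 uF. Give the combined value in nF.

936.608 nF

In nF:
  8904 pF = 8904e-3 nF = 8.904
  5284 pF = 5284e-3 nF = 5.284
  842.6 nF → 842.6
  0.07982 uF = 0.07982e3 nF = 79.82
Sum: 8.904 + 5.284 + 842.6 + 79.82 = 936.608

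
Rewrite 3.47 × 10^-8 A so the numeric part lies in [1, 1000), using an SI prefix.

= 34.7 × 10^-9 A; 10^-9 is nano.

34.7 nA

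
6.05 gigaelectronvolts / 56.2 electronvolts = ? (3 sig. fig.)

(6.05e9) / (56.2) = 0.1077e9

108000000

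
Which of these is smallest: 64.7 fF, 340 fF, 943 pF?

64.7 fF = 0.0000000000000647 F
340 fF = 0.00000000000034 F
943 pF = 0.000000000943 F

64.7 fF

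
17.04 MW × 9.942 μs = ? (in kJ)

17.04 × 10⁶ × 9.942 × 10⁻⁶ = 169.41168 J

0.16941168 kJ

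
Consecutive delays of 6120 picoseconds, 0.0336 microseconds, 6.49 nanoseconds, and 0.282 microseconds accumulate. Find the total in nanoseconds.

328.21 nanoseconds

In nanoseconds:
  6120 picoseconds = 6120e-3 nanoseconds = 6.12
  0.0336 microseconds = 0.0336e3 nanoseconds = 33.6
  6.49 nanoseconds → 6.49
  0.282 microseconds = 0.282e3 nanoseconds = 282
Sum: 6.12 + 33.6 + 6.49 + 282 = 328.21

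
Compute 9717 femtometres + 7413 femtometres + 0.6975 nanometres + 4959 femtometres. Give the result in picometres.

In picometres:
  9717 femtometres = 9717e-3 picometres = 9.717
  7413 femtometres = 7413e-3 picometres = 7.413
  0.6975 nanometres = 0.6975e3 picometres = 697.5
  4959 femtometres = 4959e-3 picometres = 4.959
Sum: 9.717 + 7.413 + 697.5 + 4.959 = 719.589

719.589 picometres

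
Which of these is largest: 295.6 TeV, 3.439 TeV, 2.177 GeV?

295.6 TeV

295.6 TeV = 295600000000000 eV
3.439 TeV = 3439000000000 eV
2.177 GeV = 2177000000 eV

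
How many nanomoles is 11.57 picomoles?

pico = 10⁻¹², nano = 10⁻⁹; factor is 10⁻³.
11.57 × 10⁻³ = 0.01157

0.01157 nanomoles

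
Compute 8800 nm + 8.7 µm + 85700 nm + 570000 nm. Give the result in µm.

In µm:
  8800 nm = 8800e-3 µm = 8.8
  8.7 µm → 8.7
  85700 nm = 85700e-3 µm = 85.7
  570000 nm = 570000e-3 µm = 570
Sum: 8.8 + 8.7 + 85.7 + 570 = 673.2

673.2 µm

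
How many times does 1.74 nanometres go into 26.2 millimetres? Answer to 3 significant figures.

15100000

(26.2 × 10⁻³) / (1.74 × 10⁻⁹) = 15.06 × 10⁶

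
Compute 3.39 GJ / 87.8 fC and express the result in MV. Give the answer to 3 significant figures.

38600000000000000 MV

(3.39 × 10⁹) / (87.8 × 10⁻¹⁵) = 0.03861 × 10²⁴ V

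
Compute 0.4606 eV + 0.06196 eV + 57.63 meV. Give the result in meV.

In meV:
  0.4606 eV = 0.4606 × 10^3 meV = 460.6
  0.06196 eV = 0.06196 × 10^3 meV = 61.96
  57.63 meV → 57.63
Sum: 460.6 + 61.96 + 57.63 = 580.19

580.19 meV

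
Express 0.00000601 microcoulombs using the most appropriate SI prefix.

6.01 picocoulombs

= 6.01 × 10^-12 coulombs; 10^-12 is pico.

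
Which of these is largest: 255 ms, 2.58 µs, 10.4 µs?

255 ms

255 ms = 0.255 s
2.58 µs = 0.00000258 s
10.4 µs = 0.0000104 s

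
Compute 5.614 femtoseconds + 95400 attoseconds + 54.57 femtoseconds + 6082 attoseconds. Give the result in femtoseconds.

161.666 femtoseconds

In femtoseconds:
  5.614 femtoseconds → 5.614
  95400 attoseconds = 95400e-3 femtoseconds = 95.4
  54.57 femtoseconds → 54.57
  6082 attoseconds = 6082e-3 femtoseconds = 6.082
Sum: 5.614 + 95.4 + 54.57 + 6.082 = 161.666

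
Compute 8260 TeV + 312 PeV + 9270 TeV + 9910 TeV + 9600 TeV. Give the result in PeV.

349.04 PeV

In PeV:
  8260 TeV = 8260 × 10^-3 PeV = 8.26
  312 PeV → 312
  9270 TeV = 9270 × 10^-3 PeV = 9.27
  9910 TeV = 9910 × 10^-3 PeV = 9.91
  9600 TeV = 9600 × 10^-3 PeV = 9.6
Sum: 8.26 + 312 + 9.27 + 9.91 + 9.6 = 349.04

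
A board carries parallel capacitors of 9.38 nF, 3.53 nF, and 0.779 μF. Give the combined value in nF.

In nF:
  9.38 nF → 9.38
  3.53 nF → 3.53
  0.779 μF = 0.779 × 10^3 nF = 779
Sum: 9.38 + 3.53 + 779 = 791.91

791.91 nF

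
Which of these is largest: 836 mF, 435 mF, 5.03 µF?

836 mF = 0.836 F
435 mF = 0.435 F
5.03 µF = 0.00000503 F

836 mF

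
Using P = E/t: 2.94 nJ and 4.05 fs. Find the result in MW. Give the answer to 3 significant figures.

(2.94 × 10^-9) / (4.05 × 10^-15) = 0.72593 × 10^6 W

0.726 MW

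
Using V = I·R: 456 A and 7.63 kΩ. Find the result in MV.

456 × 7.63 × 10^3 = 3479.28 × 10^3 V

3.47928 MV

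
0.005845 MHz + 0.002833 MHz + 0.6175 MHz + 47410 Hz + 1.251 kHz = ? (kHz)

674.839 kHz

In kHz:
  0.005845 MHz = 0.005845e3 kHz = 5.845
  0.002833 MHz = 0.002833e3 kHz = 2.833
  0.6175 MHz = 0.6175e3 kHz = 617.5
  47410 Hz = 47410e-3 kHz = 47.41
  1.251 kHz → 1.251
Sum: 5.845 + 2.833 + 617.5 + 47.41 + 1.251 = 674.839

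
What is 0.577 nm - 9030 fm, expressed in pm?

In pm:
  0.577 nm = 0.577 × 10³ pm = 577
  9030 fm = 9030 × 10⁻³ pm = 9.03
Difference: 577 - 9.03 = 567.97

567.97 pm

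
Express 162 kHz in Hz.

162000 Hz

kilo = 1e3, (no prefix) = 1e0; factor is 1e3.
162 × 1e3 = 162000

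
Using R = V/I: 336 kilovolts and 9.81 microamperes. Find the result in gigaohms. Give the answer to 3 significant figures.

34.3 gigaohms

(336 × 10^3) / (9.81 × 10^-6) = 34.251 × 10^9 Ω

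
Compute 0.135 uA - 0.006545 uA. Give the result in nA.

128.455 nA

In nA:
  0.135 uA = 0.135 × 10^3 nA = 135
  0.006545 uA = 0.006545 × 10^3 nA = 6.545
Difference: 135 - 6.545 = 128.455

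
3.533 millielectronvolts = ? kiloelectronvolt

milli = 1e-3, kilo = 1e3; factor is 1e-6.
3.533 × 1e-6 = 0.000003533

0.000003533 kiloelectronvolts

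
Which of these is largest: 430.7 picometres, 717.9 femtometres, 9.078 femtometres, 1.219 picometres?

430.7 picometres

430.7 picometres = 0.0000000004307 metres
717.9 femtometres = 0.0000000000007179 metres
9.078 femtometres = 0.000000000000009078 metres
1.219 picometres = 0.000000000001219 metres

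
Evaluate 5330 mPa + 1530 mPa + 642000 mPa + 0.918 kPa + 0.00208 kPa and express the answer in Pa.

1568.94 Pa

In Pa:
  5330 mPa = 5330 × 10⁻³ Pa = 5.33
  1530 mPa = 1530 × 10⁻³ Pa = 1.53
  642000 mPa = 642000 × 10⁻³ Pa = 642
  0.918 kPa = 0.918 × 10³ Pa = 918
  0.00208 kPa = 0.00208 × 10³ Pa = 2.08
Sum: 5.33 + 1.53 + 642 + 918 + 2.08 = 1568.94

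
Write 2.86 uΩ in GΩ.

0.00000000000000286 GΩ

micro = 10⁻⁶, giga = 10⁹; factor is 10⁻¹⁵.
2.86 × 10⁻¹⁵ = 0.00000000000000286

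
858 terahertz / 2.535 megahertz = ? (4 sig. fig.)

(858e12) / (2.535e6) = 338.46e6

338500000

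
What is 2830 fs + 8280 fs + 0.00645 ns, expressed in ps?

In ps:
  2830 fs = 2830e-3 ps = 2.83
  8280 fs = 8280e-3 ps = 8.28
  0.00645 ns = 0.00645e3 ps = 6.45
Sum: 2.83 + 8.28 + 6.45 = 17.56

17.56 ps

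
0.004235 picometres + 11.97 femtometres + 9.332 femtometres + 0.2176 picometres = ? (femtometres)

In femtometres:
  0.004235 picometres = 0.004235 × 10^3 femtometres = 4.235
  11.97 femtometres → 11.97
  9.332 femtometres → 9.332
  0.2176 picometres = 0.2176 × 10^3 femtometres = 217.6
Sum: 4.235 + 11.97 + 9.332 + 217.6 = 243.137

243.137 femtometres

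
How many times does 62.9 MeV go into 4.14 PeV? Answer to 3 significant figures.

65800000

(4.14 × 10¹⁵) / (62.9 × 10⁶) = 0.06582 × 10⁹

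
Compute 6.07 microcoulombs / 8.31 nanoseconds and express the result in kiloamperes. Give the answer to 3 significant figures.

(6.07e-6) / (8.31e-9) = 0.73045e3 A

0.730 kiloamperes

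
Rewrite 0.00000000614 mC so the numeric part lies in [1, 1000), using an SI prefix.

6.14 pC

= 6.14 × 10^-12 C; 10^-12 is pico.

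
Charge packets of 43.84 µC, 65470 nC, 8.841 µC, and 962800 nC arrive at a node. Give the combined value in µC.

1080.951 µC

In µC:
  43.84 µC → 43.84
  65470 nC = 65470 × 10⁻³ µC = 65.47
  8.841 µC → 8.841
  962800 nC = 962800 × 10⁻³ µC = 962.8
Sum: 43.84 + 65.47 + 8.841 + 962.8 = 1080.951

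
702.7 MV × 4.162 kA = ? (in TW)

2.9246374 TW

702.7 × 10^6 × 4.162 × 10^3 = 2924.6374 × 10^9 W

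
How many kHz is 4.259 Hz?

(no prefix) = 10⁰, kilo = 10³; factor is 10⁻³.
4.259 × 10⁻³ = 0.004259

0.004259 kHz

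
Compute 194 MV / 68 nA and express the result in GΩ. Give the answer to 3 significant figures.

(194 × 10⁶) / (68 × 10⁻⁹) = 2.8529 × 10¹⁵ Ω

2850000 GΩ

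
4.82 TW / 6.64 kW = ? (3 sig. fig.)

726000000

(4.82 × 10¹²) / (6.64 × 10³) = 0.7259 × 10⁹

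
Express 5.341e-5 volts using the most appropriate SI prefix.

= 53.41e-6 volts; 1e-6 is micro.

53.41 microvolts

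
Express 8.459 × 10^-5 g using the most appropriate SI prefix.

84.59 µg

= 84.59 × 10^-6 g; 10^-6 is micro.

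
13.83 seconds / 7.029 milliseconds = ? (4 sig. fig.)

(13.83) / (7.029 × 10^-3) = 1.9676 × 10^3

1968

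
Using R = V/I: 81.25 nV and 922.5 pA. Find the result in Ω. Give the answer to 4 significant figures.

(81.25e-9) / (922.5e-12) = 0.0880759e3 Ω

88.08 Ω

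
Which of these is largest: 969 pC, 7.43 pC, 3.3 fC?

969 pC

969 pC = 0.000000000969 C
7.43 pC = 0.00000000000743 C
3.3 fC = 0.0000000000000033 C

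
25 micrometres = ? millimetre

0.025 millimetres

micro = 10^-6, milli = 10^-3; factor is 10^-3.
25 × 10^-3 = 0.025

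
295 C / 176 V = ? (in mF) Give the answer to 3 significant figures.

(295) / (176) = 1.6761 F

1680 mF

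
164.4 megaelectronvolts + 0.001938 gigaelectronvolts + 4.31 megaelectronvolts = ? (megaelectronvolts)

In megaelectronvolts:
  164.4 megaelectronvolts → 164.4
  0.001938 gigaelectronvolts = 0.001938 × 10^3 megaelectronvolts = 1.938
  4.31 megaelectronvolts → 4.31
Sum: 164.4 + 1.938 + 4.31 = 170.648

170.648 megaelectronvolts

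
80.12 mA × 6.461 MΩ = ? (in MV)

0.51765532 MV

80.12 × 10^-3 × 6.461 × 10^6 = 517.65532 × 10^3 V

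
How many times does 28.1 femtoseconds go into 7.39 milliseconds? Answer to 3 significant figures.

263000000000

(7.39e-3) / (28.1e-15) = 0.263e12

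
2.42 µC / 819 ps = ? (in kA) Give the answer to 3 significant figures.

2.95 kA

(2.42e-6) / (819e-12) = 0.0029548e6 A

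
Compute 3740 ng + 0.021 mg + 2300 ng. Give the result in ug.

In ug:
  3740 ng = 3740e-3 ug = 3.74
  0.021 mg = 0.021e3 ug = 21
  2300 ng = 2300e-3 ug = 2.3
Sum: 3.74 + 21 + 2.3 = 27.04

27.04 ug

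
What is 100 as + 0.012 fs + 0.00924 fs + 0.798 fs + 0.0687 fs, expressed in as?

In as:
  100 as → 100
  0.012 fs = 0.012 × 10³ as = 12
  0.00924 fs = 0.00924 × 10³ as = 9.24
  0.798 fs = 0.798 × 10³ as = 798
  0.0687 fs = 0.0687 × 10³ as = 68.7
Sum: 100 + 12 + 9.24 + 798 + 68.7 = 987.94

987.94 as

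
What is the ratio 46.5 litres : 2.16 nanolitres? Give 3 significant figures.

21500000000

(46.5) / (2.16 × 10^-9) = 21.53 × 10^9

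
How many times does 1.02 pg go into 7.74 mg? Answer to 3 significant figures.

(7.74 × 10^-3) / (1.02 × 10^-12) = 7.588 × 10^9

7590000000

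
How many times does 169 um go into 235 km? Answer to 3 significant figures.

(235 × 10^3) / (169 × 10^-6) = 1.391 × 10^9

1390000000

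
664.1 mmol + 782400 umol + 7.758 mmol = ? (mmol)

1454.258 mmol

In mmol:
  664.1 mmol → 664.1
  782400 umol = 782400e-3 mmol = 782.4
  7.758 mmol → 7.758
Sum: 664.1 + 782.4 + 7.758 = 1454.258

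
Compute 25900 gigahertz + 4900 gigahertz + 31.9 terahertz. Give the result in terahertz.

In terahertz:
  25900 gigahertz = 25900e-3 terahertz = 25.9
  4900 gigahertz = 4900e-3 terahertz = 4.9
  31.9 terahertz → 31.9
Sum: 25.9 + 4.9 + 31.9 = 62.7

62.7 terahertz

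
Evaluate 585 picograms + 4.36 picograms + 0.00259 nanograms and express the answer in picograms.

In picograms:
  585 picograms → 585
  4.36 picograms → 4.36
  0.00259 nanograms = 0.00259 × 10^3 picograms = 2.59
Sum: 585 + 4.36 + 2.59 = 591.95

591.95 picograms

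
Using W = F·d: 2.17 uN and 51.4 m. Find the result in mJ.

0.111538 mJ

2.17 × 10^-6 × 51.4 = 111.538 × 10^-6 J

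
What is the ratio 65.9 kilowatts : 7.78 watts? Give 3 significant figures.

8470

(65.9 × 10^3) / (7.78) = 8.47 × 10^3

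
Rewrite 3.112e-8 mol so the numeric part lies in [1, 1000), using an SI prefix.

31.12 nmol

= 31.12e-9 mol; 1e-9 is nano.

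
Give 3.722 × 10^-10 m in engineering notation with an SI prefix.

372.2 pm

= 372.2 × 10^-12 m; 10^-12 is pico.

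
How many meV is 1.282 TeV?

tera = 1e12, milli = 1e-3; factor is 1e15.
1.282 × 1e15 = 1282000000000000

1282000000000000 meV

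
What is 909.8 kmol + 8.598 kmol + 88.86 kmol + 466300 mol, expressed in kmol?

In kmol:
  909.8 kmol → 909.8
  8.598 kmol → 8.598
  88.86 kmol → 88.86
  466300 mol = 466300 × 10⁻³ kmol = 466.3
Sum: 909.8 + 8.598 + 88.86 + 466.3 = 1473.558

1473.558 kmol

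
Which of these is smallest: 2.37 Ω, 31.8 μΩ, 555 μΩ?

2.37 Ω = 2.37 Ω
31.8 μΩ = 0.0000318 Ω
555 μΩ = 0.000555 Ω

31.8 μΩ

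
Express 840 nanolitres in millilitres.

0.00084 millilitres

nano = 10^-9, milli = 10^-3; factor is 10^-6.
840 × 10^-6 = 0.00084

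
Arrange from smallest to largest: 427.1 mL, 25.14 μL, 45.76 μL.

25.14 μL < 45.76 μL < 427.1 mL

427.1 mL = 0.4271 L
25.14 μL = 0.00002514 L
45.76 μL = 0.00004576 L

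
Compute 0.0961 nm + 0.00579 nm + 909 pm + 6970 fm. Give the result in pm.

1017.86 pm

In pm:
  0.0961 nm = 0.0961e3 pm = 96.1
  0.00579 nm = 0.00579e3 pm = 5.79
  909 pm → 909
  6970 fm = 6970e-3 pm = 6.97
Sum: 96.1 + 5.79 + 909 + 6.97 = 1017.86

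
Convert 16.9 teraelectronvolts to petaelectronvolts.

0.0169 petaelectronvolts

tera = 1e12, peta = 1e15; factor is 1e-3.
16.9 × 1e-3 = 0.0169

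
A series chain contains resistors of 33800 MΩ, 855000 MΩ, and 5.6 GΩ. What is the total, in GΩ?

In GΩ:
  33800 MΩ = 33800 × 10⁻³ GΩ = 33.8
  855000 MΩ = 855000 × 10⁻³ GΩ = 855
  5.6 GΩ → 5.6
Sum: 33.8 + 855 + 5.6 = 894.4

894.4 GΩ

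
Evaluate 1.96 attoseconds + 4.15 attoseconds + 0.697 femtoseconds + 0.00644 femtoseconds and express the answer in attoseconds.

In attoseconds:
  1.96 attoseconds → 1.96
  4.15 attoseconds → 4.15
  0.697 femtoseconds = 0.697 × 10³ attoseconds = 697
  0.00644 femtoseconds = 0.00644 × 10³ attoseconds = 6.44
Sum: 1.96 + 4.15 + 697 + 6.44 = 709.55

709.55 attoseconds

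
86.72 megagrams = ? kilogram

86720 kilograms

mega = 10⁶, kilo = 10³; factor is 10³.
86.72 × 10³ = 86720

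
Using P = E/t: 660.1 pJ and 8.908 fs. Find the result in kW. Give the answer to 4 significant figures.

74.10 kW

(660.1 × 10⁻¹²) / (8.908 × 10⁻¹⁵) = 74.1019 × 10³ W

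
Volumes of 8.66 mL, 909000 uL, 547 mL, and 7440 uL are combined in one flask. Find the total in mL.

In mL:
  8.66 mL → 8.66
  909000 uL = 909000 × 10⁻³ mL = 909
  547 mL → 547
  7440 uL = 7440 × 10⁻³ mL = 7.44
Sum: 8.66 + 909 + 547 + 7.44 = 1472.1

1472.1 mL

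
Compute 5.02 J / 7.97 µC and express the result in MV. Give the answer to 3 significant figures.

0.630 MV

(5.02) / (7.97 × 10^-6) = 0.62986 × 10^6 V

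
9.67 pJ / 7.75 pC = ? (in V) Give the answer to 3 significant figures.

1.25 V

(9.67e-12) / (7.75e-12) = 1.2477 V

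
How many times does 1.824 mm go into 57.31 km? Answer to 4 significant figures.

(57.31e3) / (1.824e-3) = 31.42e6

31420000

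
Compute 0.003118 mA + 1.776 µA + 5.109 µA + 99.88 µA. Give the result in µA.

109.883 µA

In µA:
  0.003118 mA = 0.003118 × 10^3 µA = 3.118
  1.776 µA → 1.776
  5.109 µA → 5.109
  99.88 µA → 99.88
Sum: 3.118 + 1.776 + 5.109 + 99.88 = 109.883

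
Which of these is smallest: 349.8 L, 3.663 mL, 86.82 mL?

349.8 L = 349.8 L
3.663 mL = 0.003663 L
86.82 mL = 0.08682 L

3.663 mL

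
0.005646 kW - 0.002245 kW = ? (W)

3.401 W

In W:
  0.005646 kW = 0.005646 × 10^3 W = 5.646
  0.002245 kW = 0.002245 × 10^3 W = 2.245
Difference: 5.646 - 2.245 = 3.401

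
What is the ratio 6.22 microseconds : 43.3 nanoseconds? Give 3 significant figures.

(6.22e-6) / (43.3e-9) = 0.1436e3

144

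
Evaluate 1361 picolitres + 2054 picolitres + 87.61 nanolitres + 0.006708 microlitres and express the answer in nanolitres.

97.733 nanolitres

In nanolitres:
  1361 picolitres = 1361e-3 nanolitres = 1.361
  2054 picolitres = 2054e-3 nanolitres = 2.054
  87.61 nanolitres → 87.61
  0.006708 microlitres = 0.006708e3 nanolitres = 6.708
Sum: 1.361 + 2.054 + 87.61 + 6.708 = 97.733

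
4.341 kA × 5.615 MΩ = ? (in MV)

24374.715 MV

4.341 × 10³ × 5.615 × 10⁶ = 24.374715 × 10⁹ V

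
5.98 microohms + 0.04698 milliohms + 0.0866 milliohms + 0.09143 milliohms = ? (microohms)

In microohms:
  5.98 microohms → 5.98
  0.04698 milliohms = 0.04698 × 10^3 microohms = 46.98
  0.0866 milliohms = 0.0866 × 10^3 microohms = 86.6
  0.09143 milliohms = 0.09143 × 10^3 microohms = 91.43
Sum: 5.98 + 46.98 + 86.6 + 91.43 = 230.99

230.99 microohms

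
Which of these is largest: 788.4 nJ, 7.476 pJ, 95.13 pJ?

788.4 nJ

788.4 nJ = 0.0000007884 J
7.476 pJ = 0.000000000007476 J
95.13 pJ = 0.00000000009513 J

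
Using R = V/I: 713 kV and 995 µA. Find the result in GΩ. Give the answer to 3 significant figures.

(713 × 10³) / (995 × 10⁻⁶) = 0.71658 × 10⁹ Ω

0.717 GΩ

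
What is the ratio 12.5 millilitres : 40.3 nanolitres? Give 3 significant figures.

(12.5e-3) / (40.3e-9) = 0.3102e6

310000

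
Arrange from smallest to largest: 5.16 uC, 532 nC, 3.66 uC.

532 nC < 3.66 uC < 5.16 uC

5.16 uC = 0.00000516 C
532 nC = 0.000000532 C
3.66 uC = 0.00000366 C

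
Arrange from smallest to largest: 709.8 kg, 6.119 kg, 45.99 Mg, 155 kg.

6.119 kg < 155 kg < 709.8 kg < 45.99 Mg

709.8 kg = 709800 g
6.119 kg = 6119 g
45.99 Mg = 45990000 g
155 kg = 155000 g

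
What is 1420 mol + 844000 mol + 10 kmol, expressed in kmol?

855.42 kmol

In kmol:
  1420 mol = 1420 × 10⁻³ kmol = 1.42
  844000 mol = 844000 × 10⁻³ kmol = 844
  10 kmol → 10
Sum: 1.42 + 844 + 10 = 855.42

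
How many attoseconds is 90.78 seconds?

(no prefix) = 1e0, atto = 1e-18; factor is 1e18.
90.78 × 1e18 = 90780000000000000000

90780000000000000000 attoseconds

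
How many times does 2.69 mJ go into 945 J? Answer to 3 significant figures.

351000

(945) / (2.69e-3) = 351.3e3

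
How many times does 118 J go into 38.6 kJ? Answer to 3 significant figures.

327

(38.6e3) / (118) = 0.3271e3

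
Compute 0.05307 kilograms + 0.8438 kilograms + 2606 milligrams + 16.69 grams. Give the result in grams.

In grams:
  0.05307 kilograms = 0.05307e3 grams = 53.07
  0.8438 kilograms = 0.8438e3 grams = 843.8
  2606 milligrams = 2606e-3 grams = 2.606
  16.69 grams → 16.69
Sum: 53.07 + 843.8 + 2.606 + 16.69 = 916.166

916.166 grams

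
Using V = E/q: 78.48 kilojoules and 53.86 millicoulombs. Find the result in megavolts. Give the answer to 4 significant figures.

1.457 megavolts

(78.48 × 10^3) / (53.86 × 10^-3) = 1.45711 × 10^6 V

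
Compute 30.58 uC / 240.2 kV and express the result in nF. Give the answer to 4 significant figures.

(30.58 × 10⁻⁶) / (240.2 × 10³) = 0.127311 × 10⁻⁹ F

0.1273 nF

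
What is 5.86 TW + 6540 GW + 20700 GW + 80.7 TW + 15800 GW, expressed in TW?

In TW:
  5.86 TW → 5.86
  6540 GW = 6540 × 10⁻³ TW = 6.54
  20700 GW = 20700 × 10⁻³ TW = 20.7
  80.7 TW → 80.7
  15800 GW = 15800 × 10⁻³ TW = 15.8
Sum: 5.86 + 6.54 + 20.7 + 80.7 + 15.8 = 129.6

129.6 TW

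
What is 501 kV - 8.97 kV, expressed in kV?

In kV:
  501 kV → 501
  8.97 kV → 8.97
Difference: 501 - 8.97 = 492.03

492.03 kV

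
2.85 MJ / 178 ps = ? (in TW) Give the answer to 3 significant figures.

(2.85e6) / (178e-12) = 0.016011e18 W

16000 TW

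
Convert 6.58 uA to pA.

6580000 pA

micro = 1e-6, pico = 1e-12; factor is 1e6.
6.58 × 1e6 = 6580000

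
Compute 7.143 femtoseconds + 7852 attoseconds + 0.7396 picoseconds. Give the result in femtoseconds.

754.595 femtoseconds

In femtoseconds:
  7.143 femtoseconds → 7.143
  7852 attoseconds = 7852 × 10^-3 femtoseconds = 7.852
  0.7396 picoseconds = 0.7396 × 10^3 femtoseconds = 739.6
Sum: 7.143 + 7.852 + 739.6 = 754.595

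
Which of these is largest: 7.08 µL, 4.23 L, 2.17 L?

4.23 L

7.08 µL = 0.00000708 L
4.23 L = 4.23 L
2.17 L = 2.17 L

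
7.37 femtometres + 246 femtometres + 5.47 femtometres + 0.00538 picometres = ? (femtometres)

In femtometres:
  7.37 femtometres → 7.37
  246 femtometres → 246
  5.47 femtometres → 5.47
  0.00538 picometres = 0.00538 × 10³ femtometres = 5.38
Sum: 7.37 + 246 + 5.47 + 5.38 = 264.22

264.22 femtometres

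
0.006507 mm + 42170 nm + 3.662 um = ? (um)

52.339 um

In um:
  0.006507 mm = 0.006507 × 10³ um = 6.507
  42170 nm = 42170 × 10⁻³ um = 42.17
  3.662 um → 3.662
Sum: 6.507 + 42.17 + 3.662 = 52.339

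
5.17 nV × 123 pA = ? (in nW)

5.17 × 10⁻⁹ × 123 × 10⁻¹² = 635.91 × 10⁻²¹ W

0.00000000063591 nW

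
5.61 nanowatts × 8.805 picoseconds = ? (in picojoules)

5.61 × 10⁻⁹ × 8.805 × 10⁻¹² = 49.39605 × 10⁻²¹ J

0.00000004939605 picojoules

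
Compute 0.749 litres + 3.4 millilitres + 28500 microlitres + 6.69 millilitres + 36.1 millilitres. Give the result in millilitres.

823.69 millilitres

In millilitres:
  0.749 litres = 0.749 × 10^3 millilitres = 749
  3.4 millilitres → 3.4
  28500 microlitres = 28500 × 10^-3 millilitres = 28.5
  6.69 millilitres → 6.69
  36.1 millilitres → 36.1
Sum: 749 + 3.4 + 28.5 + 6.69 + 36.1 = 823.69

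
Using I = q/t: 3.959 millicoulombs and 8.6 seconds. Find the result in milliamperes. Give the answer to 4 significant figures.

(3.959 × 10⁻³) / (8.6) = 0.460349 × 10⁻³ A

0.4603 milliamperes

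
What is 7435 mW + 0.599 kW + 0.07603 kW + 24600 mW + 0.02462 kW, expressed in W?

731.685 W

In W:
  7435 mW = 7435 × 10^-3 W = 7.435
  0.599 kW = 0.599 × 10^3 W = 599
  0.07603 kW = 0.07603 × 10^3 W = 76.03
  24600 mW = 24600 × 10^-3 W = 24.6
  0.02462 kW = 0.02462 × 10^3 W = 24.62
Sum: 7.435 + 599 + 76.03 + 24.6 + 24.62 = 731.685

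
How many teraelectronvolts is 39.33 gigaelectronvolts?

0.03933 teraelectronvolts

giga = 10⁹, tera = 10¹²; factor is 10⁻³.
39.33 × 10⁻³ = 0.03933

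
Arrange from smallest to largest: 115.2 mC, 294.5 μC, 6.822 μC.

6.822 μC < 294.5 μC < 115.2 mC

115.2 mC = 0.1152 C
294.5 μC = 0.0002945 C
6.822 μC = 0.000006822 C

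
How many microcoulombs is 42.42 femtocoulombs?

0.00000004242 microcoulombs

femto = 10⁻¹⁵, micro = 10⁻⁶; factor is 10⁻⁹.
42.42 × 10⁻⁹ = 0.00000004242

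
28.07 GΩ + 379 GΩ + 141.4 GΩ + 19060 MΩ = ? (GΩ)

567.53 GΩ

In GΩ:
  28.07 GΩ → 28.07
  379 GΩ → 379
  141.4 GΩ → 141.4
  19060 MΩ = 19060e-3 GΩ = 19.06
Sum: 28.07 + 379 + 141.4 + 19.06 = 567.53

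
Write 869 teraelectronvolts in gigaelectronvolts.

tera = 1e12, giga = 1e9; factor is 1e3.
869 × 1e3 = 869000

869000 gigaelectronvolts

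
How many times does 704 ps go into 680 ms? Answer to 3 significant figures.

(680 × 10⁻³) / (704 × 10⁻¹²) = 0.9659 × 10⁹

966000000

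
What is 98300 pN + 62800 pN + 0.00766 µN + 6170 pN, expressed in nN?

In nN:
  98300 pN = 98300 × 10⁻³ nN = 98.3
  62800 pN = 62800 × 10⁻³ nN = 62.8
  0.00766 µN = 0.00766 × 10³ nN = 7.66
  6170 pN = 6170 × 10⁻³ nN = 6.17
Sum: 98.3 + 62.8 + 7.66 + 6.17 = 174.93

174.93 nN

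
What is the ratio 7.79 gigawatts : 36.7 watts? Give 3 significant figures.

212000000

(7.79 × 10⁹) / (36.7) = 0.2123 × 10⁹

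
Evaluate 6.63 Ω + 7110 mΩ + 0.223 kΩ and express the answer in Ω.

In Ω:
  6.63 Ω → 6.63
  7110 mΩ = 7110e-3 Ω = 7.11
  0.223 kΩ = 0.223e3 Ω = 223
Sum: 6.63 + 7.11 + 223 = 236.74

236.74 Ω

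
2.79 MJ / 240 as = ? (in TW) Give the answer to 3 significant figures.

(2.79 × 10⁶) / (240 × 10⁻¹⁸) = 0.011625 × 10²⁴ W

11600000000 TW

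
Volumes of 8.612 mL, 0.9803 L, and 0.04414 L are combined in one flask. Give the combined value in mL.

In mL:
  8.612 mL → 8.612
  0.9803 L = 0.9803 × 10³ mL = 980.3
  0.04414 L = 0.04414 × 10³ mL = 44.14
Sum: 8.612 + 980.3 + 44.14 = 1033.052

1033.052 mL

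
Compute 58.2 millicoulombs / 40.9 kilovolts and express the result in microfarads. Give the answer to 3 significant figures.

1.42 microfarads

(58.2e-3) / (40.9e3) = 1.423e-6 F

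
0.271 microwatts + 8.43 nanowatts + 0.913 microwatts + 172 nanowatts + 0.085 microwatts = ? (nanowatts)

1449.43 nanowatts

In nanowatts:
  0.271 microwatts = 0.271 × 10^3 nanowatts = 271
  8.43 nanowatts → 8.43
  0.913 microwatts = 0.913 × 10^3 nanowatts = 913
  172 nanowatts → 172
  0.085 microwatts = 0.085 × 10^3 nanowatts = 85
Sum: 271 + 8.43 + 913 + 172 + 85 = 1449.43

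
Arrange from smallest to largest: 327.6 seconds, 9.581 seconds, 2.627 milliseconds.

327.6 seconds = 327.6 seconds
9.581 seconds = 9.581 seconds
2.627 milliseconds = 0.002627 seconds

2.627 milliseconds < 9.581 seconds < 327.6 seconds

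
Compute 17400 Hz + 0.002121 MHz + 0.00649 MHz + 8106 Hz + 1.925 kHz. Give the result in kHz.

In kHz:
  17400 Hz = 17400 × 10^-3 kHz = 17.4
  0.002121 MHz = 0.002121 × 10^3 kHz = 2.121
  0.00649 MHz = 0.00649 × 10^3 kHz = 6.49
  8106 Hz = 8106 × 10^-3 kHz = 8.106
  1.925 kHz → 1.925
Sum: 17.4 + 2.121 + 6.49 + 8.106 + 1.925 = 36.042

36.042 kHz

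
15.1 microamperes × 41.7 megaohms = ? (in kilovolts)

0.62967 kilovolts

15.1e-6 × 41.7e6 = 629.67 V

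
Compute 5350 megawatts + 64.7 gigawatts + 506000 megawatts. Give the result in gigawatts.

In gigawatts:
  5350 megawatts = 5350e-3 gigawatts = 5.35
  64.7 gigawatts → 64.7
  506000 megawatts = 506000e-3 gigawatts = 506
Sum: 5.35 + 64.7 + 506 = 576.05

576.05 gigawatts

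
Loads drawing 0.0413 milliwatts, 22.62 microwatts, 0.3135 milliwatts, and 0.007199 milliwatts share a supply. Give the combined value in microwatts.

384.619 microwatts

In microwatts:
  0.0413 milliwatts = 0.0413 × 10³ microwatts = 41.3
  22.62 microwatts → 22.62
  0.3135 milliwatts = 0.3135 × 10³ microwatts = 313.5
  0.007199 milliwatts = 0.007199 × 10³ microwatts = 7.199
Sum: 41.3 + 22.62 + 313.5 + 7.199 = 384.619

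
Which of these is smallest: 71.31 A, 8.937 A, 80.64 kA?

8.937 A

71.31 A = 71.31 A
8.937 A = 8.937 A
80.64 kA = 80640 A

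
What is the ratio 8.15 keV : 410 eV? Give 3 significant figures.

19.9

(8.15 × 10³) / (410) = 0.01988 × 10³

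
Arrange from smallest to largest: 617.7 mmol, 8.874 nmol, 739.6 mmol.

8.874 nmol < 617.7 mmol < 739.6 mmol

617.7 mmol = 0.6177 mol
8.874 nmol = 0.000000008874 mol
739.6 mmol = 0.7396 mol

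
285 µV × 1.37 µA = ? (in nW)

285 × 10^-6 × 1.37 × 10^-6 = 390.45 × 10^-12 W

0.39045 nW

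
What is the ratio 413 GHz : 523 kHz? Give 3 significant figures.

790000

(413e9) / (523e3) = 0.7897e6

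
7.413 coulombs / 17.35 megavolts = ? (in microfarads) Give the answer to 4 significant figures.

(7.413) / (17.35 × 10^6) = 0.427262 × 10^-6 F

0.4273 microfarads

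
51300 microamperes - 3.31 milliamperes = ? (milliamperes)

47.99 milliamperes

In milliamperes:
  51300 microamperes = 51300 × 10⁻³ milliamperes = 51.3
  3.31 milliamperes → 3.31
Difference: 51.3 - 3.31 = 47.99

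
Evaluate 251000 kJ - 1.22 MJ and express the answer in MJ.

249.78 MJ

In MJ:
  251000 kJ = 251000e-3 MJ = 251
  1.22 MJ → 1.22
Difference: 251 - 1.22 = 249.78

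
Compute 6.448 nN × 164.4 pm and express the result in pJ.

0.0000010600512 pJ

6.448e-9 × 164.4e-12 = 1060.0512e-21 J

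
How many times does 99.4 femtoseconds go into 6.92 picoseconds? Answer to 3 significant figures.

(6.92e-12) / (99.4e-15) = 0.06962e3

69.6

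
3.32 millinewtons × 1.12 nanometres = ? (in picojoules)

3.7184 picojoules

3.32e-3 × 1.12e-9 = 3.7184e-12 J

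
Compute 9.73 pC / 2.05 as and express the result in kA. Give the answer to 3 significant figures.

(9.73 × 10⁻¹²) / (2.05 × 10⁻¹⁸) = 4.7463 × 10⁶ A

4750 kA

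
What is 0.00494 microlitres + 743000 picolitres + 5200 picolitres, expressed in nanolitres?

753.14 nanolitres

In nanolitres:
  0.00494 microlitres = 0.00494e3 nanolitres = 4.94
  743000 picolitres = 743000e-3 nanolitres = 743
  5200 picolitres = 5200e-3 nanolitres = 5.2
Sum: 4.94 + 743 + 5.2 = 753.14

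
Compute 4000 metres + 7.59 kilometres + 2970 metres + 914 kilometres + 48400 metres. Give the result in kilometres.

In kilometres:
  4000 metres = 4000 × 10^-3 kilometres = 4
  7.59 kilometres → 7.59
  2970 metres = 2970 × 10^-3 kilometres = 2.97
  914 kilometres → 914
  48400 metres = 48400 × 10^-3 kilometres = 48.4
Sum: 4 + 7.59 + 2.97 + 914 + 48.4 = 976.96

976.96 kilometres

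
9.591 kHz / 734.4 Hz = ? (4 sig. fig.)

13.06

(9.591 × 10³) / (734.4) = 0.01306 × 10³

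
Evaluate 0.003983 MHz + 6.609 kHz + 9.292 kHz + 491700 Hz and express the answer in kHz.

511.584 kHz

In kHz:
  0.003983 MHz = 0.003983e3 kHz = 3.983
  6.609 kHz → 6.609
  9.292 kHz → 9.292
  491700 Hz = 491700e-3 kHz = 491.7
Sum: 3.983 + 6.609 + 9.292 + 491.7 = 511.584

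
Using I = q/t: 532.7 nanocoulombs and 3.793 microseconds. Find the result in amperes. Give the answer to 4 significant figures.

(532.7 × 10⁻⁹) / (3.793 × 10⁻⁶) = 140.443 × 10⁻³ A

0.1404 amperes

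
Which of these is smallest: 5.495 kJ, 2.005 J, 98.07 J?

2.005 J

5.495 kJ = 5495 J
2.005 J = 2.005 J
98.07 J = 98.07 J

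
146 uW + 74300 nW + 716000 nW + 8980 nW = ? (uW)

945.28 uW

In uW:
  146 uW → 146
  74300 nW = 74300 × 10^-3 uW = 74.3
  716000 nW = 716000 × 10^-3 uW = 716
  8980 nW = 8980 × 10^-3 uW = 8.98
Sum: 146 + 74.3 + 716 + 8.98 = 945.28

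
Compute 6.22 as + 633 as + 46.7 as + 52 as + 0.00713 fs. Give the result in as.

In as:
  6.22 as → 6.22
  633 as → 633
  46.7 as → 46.7
  52 as → 52
  0.00713 fs = 0.00713 × 10³ as = 7.13
Sum: 6.22 + 633 + 46.7 + 52 + 7.13 = 745.05

745.05 as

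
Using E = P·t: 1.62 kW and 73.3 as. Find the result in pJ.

1.62e3 × 73.3e-18 = 118.746e-15 J

0.118746 pJ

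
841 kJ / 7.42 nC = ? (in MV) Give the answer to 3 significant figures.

113000000 MV

(841e3) / (7.42e-9) = 113.34e12 V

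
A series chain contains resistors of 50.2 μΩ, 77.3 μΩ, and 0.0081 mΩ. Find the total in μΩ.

135.6 μΩ

In μΩ:
  50.2 μΩ → 50.2
  77.3 μΩ → 77.3
  0.0081 mΩ = 0.0081 × 10³ μΩ = 8.1
Sum: 50.2 + 77.3 + 8.1 = 135.6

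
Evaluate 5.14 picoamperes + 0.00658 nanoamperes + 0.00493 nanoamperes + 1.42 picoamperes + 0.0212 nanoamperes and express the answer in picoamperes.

39.27 picoamperes

In picoamperes:
  5.14 picoamperes → 5.14
  0.00658 nanoamperes = 0.00658 × 10^3 picoamperes = 6.58
  0.00493 nanoamperes = 0.00493 × 10^3 picoamperes = 4.93
  1.42 picoamperes → 1.42
  0.0212 nanoamperes = 0.0212 × 10^3 picoamperes = 21.2
Sum: 5.14 + 6.58 + 4.93 + 1.42 + 21.2 = 39.27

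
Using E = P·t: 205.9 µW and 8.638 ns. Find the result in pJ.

1.7785642 pJ

205.9 × 10⁻⁶ × 8.638 × 10⁻⁹ = 1778.5642 × 10⁻¹⁵ J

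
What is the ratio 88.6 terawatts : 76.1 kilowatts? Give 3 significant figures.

(88.6 × 10¹²) / (76.1 × 10³) = 1.164 × 10⁹

1160000000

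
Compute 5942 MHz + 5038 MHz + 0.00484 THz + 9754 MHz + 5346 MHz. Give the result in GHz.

In GHz:
  5942 MHz = 5942 × 10^-3 GHz = 5.942
  5038 MHz = 5038 × 10^-3 GHz = 5.038
  0.00484 THz = 0.00484 × 10^3 GHz = 4.84
  9754 MHz = 9754 × 10^-3 GHz = 9.754
  5346 MHz = 5346 × 10^-3 GHz = 5.346
Sum: 5.942 + 5.038 + 4.84 + 9.754 + 5.346 = 30.92

30.92 GHz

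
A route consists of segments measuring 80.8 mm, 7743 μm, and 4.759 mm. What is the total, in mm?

In mm:
  80.8 mm → 80.8
  7743 μm = 7743 × 10⁻³ mm = 7.743
  4.759 mm → 4.759
Sum: 80.8 + 7.743 + 4.759 = 93.302

93.302 mm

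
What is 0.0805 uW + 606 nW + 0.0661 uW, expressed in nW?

752.6 nW

In nW:
  0.0805 uW = 0.0805 × 10^3 nW = 80.5
  606 nW → 606
  0.0661 uW = 0.0661 × 10^3 nW = 66.1
Sum: 80.5 + 606 + 66.1 = 752.6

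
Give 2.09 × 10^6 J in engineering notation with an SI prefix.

= 2.09 × 10^6 J; 10^6 is mega.

2.09 MJ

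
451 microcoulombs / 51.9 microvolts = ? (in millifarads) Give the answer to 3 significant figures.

(451e-6) / (51.9e-6) = 8.6898 F

8690 millifarads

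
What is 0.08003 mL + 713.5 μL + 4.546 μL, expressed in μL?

In μL:
  0.08003 mL = 0.08003 × 10^3 μL = 80.03
  713.5 μL → 713.5
  4.546 μL → 4.546
Sum: 80.03 + 713.5 + 4.546 = 798.076

798.076 μL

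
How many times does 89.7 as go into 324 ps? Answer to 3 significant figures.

3610000

(324e-12) / (89.7e-18) = 3.612e6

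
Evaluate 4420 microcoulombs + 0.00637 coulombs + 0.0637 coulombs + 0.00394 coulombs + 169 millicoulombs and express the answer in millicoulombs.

247.43 millicoulombs

In millicoulombs:
  4420 microcoulombs = 4420 × 10⁻³ millicoulombs = 4.42
  0.00637 coulombs = 0.00637 × 10³ millicoulombs = 6.37
  0.0637 coulombs = 0.0637 × 10³ millicoulombs = 63.7
  0.00394 coulombs = 0.00394 × 10³ millicoulombs = 3.94
  169 millicoulombs → 169
Sum: 4.42 + 6.37 + 63.7 + 3.94 + 169 = 247.43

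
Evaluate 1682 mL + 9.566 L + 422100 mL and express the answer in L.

In L:
  1682 mL = 1682e-3 L = 1.682
  9.566 L → 9.566
  422100 mL = 422100e-3 L = 422.1
Sum: 1.682 + 9.566 + 422.1 = 433.348

433.348 L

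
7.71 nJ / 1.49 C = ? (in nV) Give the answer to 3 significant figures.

5.17 nV

(7.71 × 10^-9) / (1.49) = 5.1745 × 10^-9 V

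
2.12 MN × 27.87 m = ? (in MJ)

2.12e6 × 27.87 = 59.0844e6 J

59.0844 MJ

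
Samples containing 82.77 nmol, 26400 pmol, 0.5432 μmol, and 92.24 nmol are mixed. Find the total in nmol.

In nmol:
  82.77 nmol → 82.77
  26400 pmol = 26400e-3 nmol = 26.4
  0.5432 μmol = 0.5432e3 nmol = 543.2
  92.24 nmol → 92.24
Sum: 82.77 + 26.4 + 543.2 + 92.24 = 744.61

744.61 nmol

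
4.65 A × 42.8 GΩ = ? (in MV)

4.65 × 42.8e9 = 199.02e9 V

199020 MV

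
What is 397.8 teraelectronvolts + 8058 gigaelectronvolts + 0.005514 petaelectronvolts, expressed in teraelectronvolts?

411.372 teraelectronvolts

In teraelectronvolts:
  397.8 teraelectronvolts → 397.8
  8058 gigaelectronvolts = 8058e-3 teraelectronvolts = 8.058
  0.005514 petaelectronvolts = 0.005514e3 teraelectronvolts = 5.514
Sum: 397.8 + 8.058 + 5.514 = 411.372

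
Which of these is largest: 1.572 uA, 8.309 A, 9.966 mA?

8.309 A

1.572 uA = 0.000001572 A
8.309 A = 8.309 A
9.966 mA = 0.009966 A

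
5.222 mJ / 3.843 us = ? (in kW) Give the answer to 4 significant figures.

1.359 kW

(5.222 × 10⁻³) / (3.843 × 10⁻⁶) = 1.35883 × 10³ W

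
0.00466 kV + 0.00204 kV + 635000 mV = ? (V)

641.7 V

In V:
  0.00466 kV = 0.00466 × 10^3 V = 4.66
  0.00204 kV = 0.00204 × 10^3 V = 2.04
  635000 mV = 635000 × 10^-3 V = 635
Sum: 4.66 + 2.04 + 635 = 641.7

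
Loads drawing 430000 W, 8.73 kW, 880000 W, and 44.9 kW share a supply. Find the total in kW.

1363.63 kW

In kW:
  430000 W = 430000 × 10⁻³ kW = 430
  8.73 kW → 8.73
  880000 W = 880000 × 10⁻³ kW = 880
  44.9 kW → 44.9
Sum: 430 + 8.73 + 880 + 44.9 = 1363.63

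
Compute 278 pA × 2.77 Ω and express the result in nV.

0.77006 nV

278 × 10⁻¹² × 2.77 = 770.06 × 10⁻¹² V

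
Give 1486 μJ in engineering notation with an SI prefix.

1.486 mJ

= 1.486 × 10⁻³ J; 10⁻³ is milli.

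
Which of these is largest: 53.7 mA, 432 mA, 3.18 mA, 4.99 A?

4.99 A

53.7 mA = 0.0537 A
432 mA = 0.432 A
3.18 mA = 0.00318 A
4.99 A = 4.99 A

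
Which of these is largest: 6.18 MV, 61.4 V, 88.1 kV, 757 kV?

6.18 MV

6.18 MV = 6180000 V
61.4 V = 61.4 V
88.1 kV = 88100 V
757 kV = 757000 V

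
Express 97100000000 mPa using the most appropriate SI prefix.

= 97.1 × 10⁶ Pa; 10⁶ is mega.

97.1 MPa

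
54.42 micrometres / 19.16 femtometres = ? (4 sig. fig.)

(54.42 × 10⁻⁶) / (19.16 × 10⁻¹⁵) = 2.8403 × 10⁹

2840000000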